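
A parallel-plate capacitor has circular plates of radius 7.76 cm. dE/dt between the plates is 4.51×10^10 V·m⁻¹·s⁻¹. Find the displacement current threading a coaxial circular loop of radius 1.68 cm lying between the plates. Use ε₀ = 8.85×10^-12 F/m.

3.54×10^-4 A

I_d = ε₀ dΦ_E/dt = ε₀ πR² (dE/dt) = (8.85×10^-12)(0.01892)(4.51×10^10) = 7.552×10^-3 A through the full plate area.
Through an area πr² the displacement current is I_d·(πr²/πR²) = I_d (r/R)² = 3.54×10^-4 A.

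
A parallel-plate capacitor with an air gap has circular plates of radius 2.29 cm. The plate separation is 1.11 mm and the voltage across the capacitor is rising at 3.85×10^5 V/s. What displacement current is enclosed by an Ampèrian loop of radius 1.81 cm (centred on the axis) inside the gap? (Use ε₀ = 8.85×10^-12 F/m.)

With E = V/d, dE/dt = 3.468×10^8 V/(m·s) and πR² = 1.647×10^-3 m², giving I_d = ε₀ πR² dE/dt = 5.055×10^-6 A.
The field is uniform, so I_d,enc = I_d (r/R)² = (5.055×10^-6)(1.81/2.29)² = 3.16×10^-6 A.

3.16×10^-6 A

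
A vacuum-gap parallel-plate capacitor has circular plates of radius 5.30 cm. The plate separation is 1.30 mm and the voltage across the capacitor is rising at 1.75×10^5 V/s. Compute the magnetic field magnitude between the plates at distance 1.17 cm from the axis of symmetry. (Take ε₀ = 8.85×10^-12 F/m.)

8.76×10^-12 T

I_d = C dV/dt with C = ε₀πR²/d = 6.008×10^-11 F, so I_d = (6.008×10^-11)(1.75×10^5) = 1.051×10^-5 A.
For r < R the Ampère–Maxwell law gives B(2πr) = μ₀ I_d (r²/R²), so B = μ₀ I_d r/(2πR²) = (4π×10^-7)(1.051×10^-5)(0.0117)/(2π·0.0530²) = 8.76×10^-12 T.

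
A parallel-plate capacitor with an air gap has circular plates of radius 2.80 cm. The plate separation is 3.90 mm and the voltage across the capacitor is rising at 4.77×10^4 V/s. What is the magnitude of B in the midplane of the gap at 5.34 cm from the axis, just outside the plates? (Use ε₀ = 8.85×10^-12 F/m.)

9.99×10^-13 T

I_d = C dV/dt with C = ε₀πR²/d = 5.589×10^-12 F, so I_d = (5.589×10^-12)(4.77×10^4) = 2.666×10^-7 A.
For r ≥ R the full I_d is enclosed: B = μ₀ I_d/(2πr) = (4π×10^-7)(2.666×10^-7)/(2π·0.0534) = 9.99×10^-13 T.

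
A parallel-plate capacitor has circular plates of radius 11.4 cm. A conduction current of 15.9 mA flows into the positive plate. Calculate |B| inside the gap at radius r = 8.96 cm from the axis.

Between the plates the displacement current equals the wire current: I_d = 15.9 mA = 0.0159 A.
∮B·dl = μ₀ I_d,enc with I_d,enc = I_d r²/R² = 9.822×10^-3 A; so B = μ₀ I_d,enc/(2πr) = 2.19×10^-8 T.

2.19×10^-8 T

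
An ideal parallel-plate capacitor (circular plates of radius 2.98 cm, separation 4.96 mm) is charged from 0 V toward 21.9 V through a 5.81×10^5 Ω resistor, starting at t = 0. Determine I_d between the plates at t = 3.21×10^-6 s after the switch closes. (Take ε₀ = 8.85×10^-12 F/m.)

1.24×10^-5 A

With C = ε₀A/d = (8.85×10^-12)(2.790×10^-3)/(4.96×10^-3) = 4.978×10^-12 F, the time constant is τ = RC = 2.892×10^-6 s, so t/τ = 1.110 and e^(−t/τ) = 0.3296.
I_d = I_cond = (V₀/R) e^(−t/τ) = (3.769×10^-5)(0.3296) = 1.24×10^-5 A.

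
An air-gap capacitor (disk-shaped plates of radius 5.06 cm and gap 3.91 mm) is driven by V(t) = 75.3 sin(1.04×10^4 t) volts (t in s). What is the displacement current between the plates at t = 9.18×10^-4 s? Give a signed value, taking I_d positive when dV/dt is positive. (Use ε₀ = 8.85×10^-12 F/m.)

-1.42×10^-5 A

dV/dt = (75.3)(1.04×10^4)·cos(9.5472) = -7.773×10^5 V/s.
I_d = C dV/dt with C = ε₀A/d = (8.85×10^-12)(8.044×10^-3)/(3.91×10^-3) = 1.821×10^-11 F, so I_d = (1.821×10^-11)(-7.773×10^5) = -1.42×10^-5 A.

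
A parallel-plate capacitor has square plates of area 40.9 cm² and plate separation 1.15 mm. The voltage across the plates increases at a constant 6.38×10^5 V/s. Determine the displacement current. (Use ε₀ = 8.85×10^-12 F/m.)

The displacement current equals the charging current C dV/dt. With C = ε₀A/d = (8.85×10^-12)(4.09×10^-3)/(1.15×10^-3) = 3.148×10^-11 F, I_d = (3.148×10^-11)(6.38×10^5) = 2.01×10^-5 A.

2.01×10^-5 A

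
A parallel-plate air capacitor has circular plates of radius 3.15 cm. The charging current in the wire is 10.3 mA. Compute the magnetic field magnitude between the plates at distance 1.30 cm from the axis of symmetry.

2.70×10^-8 T

Between the plates the displacement current equals the wire current: I_d = 10.3 mA = 0.0103 A.
For r < R the Ampère–Maxwell law gives B(2πr) = μ₀ I_d (r²/R²), so B = μ₀ I_d r/(2πR²) = (4π×10^-7)(0.0103)(0.0130)/(2π·0.0315²) = 2.70×10^-8 T.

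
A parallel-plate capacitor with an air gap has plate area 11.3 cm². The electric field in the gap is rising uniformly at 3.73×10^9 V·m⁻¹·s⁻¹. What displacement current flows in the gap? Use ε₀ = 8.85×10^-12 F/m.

I_d = ε₀ A (dE/dt) = (8.85×10^-12)(1.13×10^-3 m²)(3.73×10^9) = 3.73×10^-5 A.

3.73×10^-5 A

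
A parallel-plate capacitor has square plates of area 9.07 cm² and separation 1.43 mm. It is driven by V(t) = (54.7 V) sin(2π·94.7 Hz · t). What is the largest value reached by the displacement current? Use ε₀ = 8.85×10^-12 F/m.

1.83×10^-7 A

(dE/dt)_max = V₀ω/d = 2.276×10^7 V/(m·s); ω = 2πf = 595.0 rad/s.
I_d,max = ε₀ A (dE/dt)_max = (8.85×10^-12)(9.07×10^-4)(2.276×10^7) = 1.83×10^-7 A.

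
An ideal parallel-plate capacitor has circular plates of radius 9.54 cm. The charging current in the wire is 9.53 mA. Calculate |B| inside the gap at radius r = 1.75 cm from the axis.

3.66×10^-9 T

No conduction current crosses the gap, so I_d there equals the 9.53×10^-3 A in the leads.
For r < R the Ampère–Maxwell law gives B(2πr) = μ₀ I_d (r²/R²), so B = μ₀ I_d r/(2πR²) = (4π×10^-7)(9.53×10^-3)(0.0175)/(2π·0.0954²) = 3.66×10^-9 T.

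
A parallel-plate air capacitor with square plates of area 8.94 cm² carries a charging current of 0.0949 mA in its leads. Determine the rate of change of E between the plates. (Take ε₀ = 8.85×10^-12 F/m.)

1.20×10^10 V/(m·s)

By continuity, I_d in the gap equals the 0.0949 mA flowing in the wire.
Since I_d = ε₀ A dE/dt, dE/dt = I_d/(ε₀A) = (9.49×10^-5)/((8.85×10^-12)(8.94×10^-4)) = 1.20×10^10 V/(m·s).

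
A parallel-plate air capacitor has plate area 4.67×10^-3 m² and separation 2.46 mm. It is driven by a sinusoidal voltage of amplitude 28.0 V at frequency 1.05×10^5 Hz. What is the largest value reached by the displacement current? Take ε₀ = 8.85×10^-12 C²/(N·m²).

3.10×10^-4 A

C = ε₀A/d = (8.85×10^-12)(4.67×10^-3)/(2.46×10^-3) = 1.680×10^-11 F; ω = 2πf = 6.597×10^5 rad/s.
I_d = C dV/dt, so |I_d|_max = C V₀ ω = (1.680×10^-11)(28.0)(6.597×10^5) = 3.10×10^-4 A.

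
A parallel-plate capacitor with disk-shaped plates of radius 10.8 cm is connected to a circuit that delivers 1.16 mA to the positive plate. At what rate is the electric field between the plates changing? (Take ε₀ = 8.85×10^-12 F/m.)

3.58×10^9 V/(m·s)

The displacement current between the plates equals the conduction current, I_d = 1.16 mA.
Inverting I_d = ε₀ A dE/dt gives dE/dt = 1.16×10^-3 / (8.85×10^-12 · 0.03664) = 3.58×10^9 V/(m·s).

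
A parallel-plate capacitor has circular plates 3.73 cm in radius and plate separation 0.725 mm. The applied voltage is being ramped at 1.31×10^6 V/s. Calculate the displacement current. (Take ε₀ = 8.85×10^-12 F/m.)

6.99×10^-5 A

The field between the plates is E = V/d, so dE/dt = (1.31×10^6)/(7.25×10^-4 m) = 1.807×10^9 V/(m·s).
I_d = ε₀ A (dE/dt) = (8.85×10^-12)(4.371×10^-3)(1.807×10^9) = 6.99×10^-5 A.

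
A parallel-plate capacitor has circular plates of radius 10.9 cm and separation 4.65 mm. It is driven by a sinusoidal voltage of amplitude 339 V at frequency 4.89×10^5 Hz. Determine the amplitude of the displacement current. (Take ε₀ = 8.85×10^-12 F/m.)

The displacement current equals the conduction current C dV/dt, which peaks at C V₀ ω.
With C = ε₀A/d = (8.85×10^-12)(0.03733)/(4.65×10^-3) = 7.105×10^-11 F and ω = 2πf = 3.072×10^6 rad/s, I_d,max = (7.105×10^-11)(339)(3.072×10^6) = 0.0740 A.

0.0740 A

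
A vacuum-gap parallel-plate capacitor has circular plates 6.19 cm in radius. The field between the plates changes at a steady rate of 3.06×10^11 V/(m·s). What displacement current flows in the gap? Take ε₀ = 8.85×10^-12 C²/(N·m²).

The displacement current is ε₀ times dΦ_E/dt = ε₀ A dE/dt = (8.85×10^-12)(0.01204)(3.06×10^11) = 0.0326 A.

0.0326 A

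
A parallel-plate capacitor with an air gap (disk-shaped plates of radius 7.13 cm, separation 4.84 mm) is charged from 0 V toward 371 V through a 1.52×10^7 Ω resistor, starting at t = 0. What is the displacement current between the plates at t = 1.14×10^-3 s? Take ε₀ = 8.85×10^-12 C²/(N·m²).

1.87×10^-6 A

With C = ε₀A/d = (8.85×10^-12)(0.01597)/(4.84×10^-3) = 2.920×10^-11 F, the time constant is τ = RC = 4.438×10^-4 s, so t/τ = 2.569 and e^(−t/τ) = 0.07661.
I_d = I_cond = (V₀/R) e^(−t/τ) = (2.441×10^-5)(0.07661) = 1.87×10^-6 A.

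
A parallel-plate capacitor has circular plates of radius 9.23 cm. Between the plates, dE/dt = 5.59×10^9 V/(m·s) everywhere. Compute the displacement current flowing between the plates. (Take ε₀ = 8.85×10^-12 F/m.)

I_d = ε₀ A (dE/dt) = (8.85×10^-12)(0.02676 m²)(5.59×10^9) = 1.32×10^-3 A.

1.32×10^-3 A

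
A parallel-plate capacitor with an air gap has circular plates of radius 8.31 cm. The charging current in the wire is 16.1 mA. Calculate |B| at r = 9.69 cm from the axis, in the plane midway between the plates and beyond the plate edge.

3.32×10^-8 T

No conduction current crosses the gap, so I_d there equals the 0.0161 A in the leads.
For r ≥ R the full I_d is enclosed: B = μ₀ I_d/(2πr) = (4π×10^-7)(0.0161)/(2π·0.0969) = 3.32×10^-8 T.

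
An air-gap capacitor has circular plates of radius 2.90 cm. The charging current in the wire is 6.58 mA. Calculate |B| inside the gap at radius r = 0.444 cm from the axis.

Between the plates the displacement current equals the wire current: I_d = 6.58 mA = 6.58×10^-3 A.
For r < R the Ampère–Maxwell law gives B(2πr) = μ₀ I_d (r²/R²), so B = μ₀ I_d r/(2πR²) = (4π×10^-7)(6.58×10^-3)(4.44×10^-3)/(2π·0.0290²) = 6.95×10^-9 T.

6.95×10^-9 T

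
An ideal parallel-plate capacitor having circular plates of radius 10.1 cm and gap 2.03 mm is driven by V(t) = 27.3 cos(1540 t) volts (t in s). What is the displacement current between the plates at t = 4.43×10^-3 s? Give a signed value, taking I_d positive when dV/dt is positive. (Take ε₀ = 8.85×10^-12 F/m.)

-3.01×10^-6 A

C = ε₀A/d = (8.85×10^-12)(0.03205)/(2.03×10^-3) = 1.397×10^-10 F. dV/dt = V₀ω·−sin(ωt); at ωt = 6.8222 rad this factor is -0.5133.
I_d = C dV/dt = (1.397×10^-10)(27.3)(1540)(-0.5133) = -3.01×10^-6 A.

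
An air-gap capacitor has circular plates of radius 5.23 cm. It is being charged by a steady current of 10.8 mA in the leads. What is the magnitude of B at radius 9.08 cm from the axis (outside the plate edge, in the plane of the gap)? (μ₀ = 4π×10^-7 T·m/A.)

2.38×10^-8 T

By continuity the displacement current in the gap matches the conduction current: I_d = 0.0108 A.
Outside the plates the loop encloses all of I_d, so B·2πr = μ₀ I_d and B = 2.38×10^-8 T.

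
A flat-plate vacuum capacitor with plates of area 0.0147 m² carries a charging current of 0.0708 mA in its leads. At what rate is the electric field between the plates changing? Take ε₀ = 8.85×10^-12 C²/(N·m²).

5.44×10^8 V/(m·s)

Charge continuity gives I_d = I = 7.08×10^-5 A between the plates.
Then dE/dt = I_d/(ε₀A) = 5.44×10^8 V/(m·s).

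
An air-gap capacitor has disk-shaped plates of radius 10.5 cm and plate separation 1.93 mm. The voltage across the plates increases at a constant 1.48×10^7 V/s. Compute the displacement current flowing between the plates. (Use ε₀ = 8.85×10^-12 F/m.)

The displacement current equals the charging current C dV/dt. With C = ε₀A/d = (8.85×10^-12)(0.03464)/(1.93×10^-3) = 1.588×10^-10 F, I_d = (1.588×10^-10)(1.48×10^7) = 2.35×10^-3 A.

2.35×10^-3 A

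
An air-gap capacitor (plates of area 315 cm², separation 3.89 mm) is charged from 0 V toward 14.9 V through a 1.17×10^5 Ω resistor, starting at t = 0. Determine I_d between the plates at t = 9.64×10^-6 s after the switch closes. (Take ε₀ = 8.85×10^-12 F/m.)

4.03×10^-5 A

C = ε₀A/d = (8.85×10^-12)(0.0315)/(3.89×10^-3) = 7.166×10^-11 F, so τ = RC = 8.384×10^-6 s.
The conduction current is I(t) = (V₀/R) e^(−t/τ), and the displacement current between the plates equals it.
t/τ = 1.150; I_d = (14.9/1.17×10^5) · e^(−1.150) = (1.274×10^-4)(0.3166) = 4.03×10^-5 A.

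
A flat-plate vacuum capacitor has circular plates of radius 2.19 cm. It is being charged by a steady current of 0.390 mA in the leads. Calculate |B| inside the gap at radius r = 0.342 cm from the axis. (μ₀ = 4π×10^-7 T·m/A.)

5.56×10^-10 T

No conduction current crosses the gap, so I_d there equals the 3.90×10^-4 A in the leads.
∮B·dl = μ₀ I_d,enc with I_d,enc = I_d r²/R² = 9.511×10^-6 A; so B = μ₀ I_d,enc/(2πr) = 5.56×10^-10 T.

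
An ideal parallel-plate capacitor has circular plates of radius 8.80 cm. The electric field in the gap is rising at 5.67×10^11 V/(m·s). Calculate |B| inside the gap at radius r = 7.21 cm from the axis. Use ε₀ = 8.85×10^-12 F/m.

I_d = ε₀ dΦ_E/dt = ε₀ πR² (dE/dt) = (8.85×10^-12)(0.02433)(5.67×10^11) = 0.1221 A through the full plate area.
An Ampèrian loop of radius r encloses a fraction (r/R)² of I_d. Then B·2πr = μ₀ I_d (r/R)², giving B = μ₀ I_d r/(2πR²) = 2.27×10^-7 T.

2.27×10^-7 T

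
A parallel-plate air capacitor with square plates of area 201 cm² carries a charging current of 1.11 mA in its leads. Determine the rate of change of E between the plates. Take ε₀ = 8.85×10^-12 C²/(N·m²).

6.24×10^9 V/(m·s)

Charge continuity gives I_d = I = 1.11×10^-3 A between the plates.
Since I_d = ε₀ A dE/dt, dE/dt = I_d/(ε₀A) = (1.11×10^-3)/((8.85×10^-12)(0.0201)) = 6.24×10^9 V/(m·s).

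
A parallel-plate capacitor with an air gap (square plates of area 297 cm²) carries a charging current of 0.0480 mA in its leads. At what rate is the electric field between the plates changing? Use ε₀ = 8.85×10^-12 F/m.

Charge continuity gives I_d = I = 4.80×10^-5 A between the plates.
Then dE/dt = I_d/(ε₀A) = 1.83×10^8 V/(m·s).

1.83×10^8 V/(m·s)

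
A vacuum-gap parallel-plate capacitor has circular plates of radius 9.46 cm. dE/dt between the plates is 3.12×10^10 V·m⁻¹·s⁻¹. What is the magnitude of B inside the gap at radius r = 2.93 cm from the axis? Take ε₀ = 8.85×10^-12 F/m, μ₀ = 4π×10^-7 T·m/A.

5.08×10^-9 T

Total displacement current: I_d = ε₀(πR²)(dE/dt) = (8.85×10^-12)(0.02811)(3.12×10^10) = 7.762×10^-3 A.
∮B·dl = μ₀ I_d,enc with I_d,enc = I_d r²/R² = 7.446×10^-4 A; so B = μ₀ I_d,enc/(2πr) = 5.08×10^-9 T.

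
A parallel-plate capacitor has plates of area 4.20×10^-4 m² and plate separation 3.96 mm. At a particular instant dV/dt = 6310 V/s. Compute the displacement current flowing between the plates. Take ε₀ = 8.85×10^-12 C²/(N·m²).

5.92×10^-9 A

E = V/d so dE/dt = (dV/dt)/d = 1.593×10^6 V/(m·s), and I_d = ε₀ A dE/dt = (8.85×10^-12)(4.20×10^-4)(1.593×10^6) = 5.92×10^-9 A.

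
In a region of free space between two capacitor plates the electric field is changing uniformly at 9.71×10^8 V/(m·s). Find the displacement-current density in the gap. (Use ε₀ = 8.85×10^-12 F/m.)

8.59×10^-3 A/m²

J_d = ε₀ dE/dt = (8.85×10^-12)(9.71×10^8) = 8.59×10^-3 A/m².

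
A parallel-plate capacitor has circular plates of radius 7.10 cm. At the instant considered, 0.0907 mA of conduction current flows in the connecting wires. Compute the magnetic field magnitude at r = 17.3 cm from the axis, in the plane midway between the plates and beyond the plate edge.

No conduction current crosses the gap, so I_d there equals the 9.07×10^-5 A in the leads.
Outside the plates the loop encloses all of I_d, so B·2πr = μ₀ I_d and B = 1.05×10^-10 T.

1.05×10^-10 T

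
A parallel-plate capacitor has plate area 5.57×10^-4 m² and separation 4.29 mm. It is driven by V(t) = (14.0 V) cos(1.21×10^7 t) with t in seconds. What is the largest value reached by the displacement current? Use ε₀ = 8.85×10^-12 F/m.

The displacement current equals the conduction current C dV/dt, which peaks at C V₀ ω.
With C = ε₀A/d = (8.85×10^-12)(5.57×10^-4)/(4.29×10^-3) = 1.149×10^-12 F and ω = 1.21×10^7 rad/s, I_d,max = (1.149×10^-12)(14.0)(1.21×10^7) = 1.95×10^-4 A.

1.95×10^-4 A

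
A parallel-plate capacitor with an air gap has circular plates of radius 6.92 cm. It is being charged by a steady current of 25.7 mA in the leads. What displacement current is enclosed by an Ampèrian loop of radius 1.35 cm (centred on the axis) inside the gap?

By continuity the displacement current in the gap matches the conduction current: I_d = 0.0257 A.
Through an area πr² the displacement current is I_d·(πr²/πR²) = I_d (r/R)² = 9.78×10^-4 A.

9.78×10^-4 A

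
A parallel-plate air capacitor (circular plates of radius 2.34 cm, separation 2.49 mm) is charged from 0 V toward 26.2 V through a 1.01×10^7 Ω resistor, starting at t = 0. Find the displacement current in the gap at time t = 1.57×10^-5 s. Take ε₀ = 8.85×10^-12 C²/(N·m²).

2.01×10^-6 A

C = ε₀A/d = (8.85×10^-12)(1.720×10^-3)/(2.49×10^-3) = 6.113×10^-12 F, so τ = RC = 6.174×10^-5 s.
The conduction current is I(t) = (V₀/R) e^(−t/τ), and the displacement current between the plates equals it.
t/τ = 0.2543; I_d = (26.2/1.01×10^7) · e^(−0.2543) = (2.594×10^-6)(0.7755) = 2.01×10^-6 A.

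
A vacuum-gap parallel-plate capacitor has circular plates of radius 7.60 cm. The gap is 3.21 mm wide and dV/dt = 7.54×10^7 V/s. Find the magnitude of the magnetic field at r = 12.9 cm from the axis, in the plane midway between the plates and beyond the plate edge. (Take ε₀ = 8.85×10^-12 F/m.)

dE/dt = (dV/dt)/d = 2.349×10^10 V/(m·s); I_d = ε₀(πR²)(dE/dt) = (8.85×10^-12)(0.01815)(2.349×10^10) = 3.773×10^-3 A.
With r > R the enclosed displacement current is the full I_d; B = μ₀ I_d / (2πr) = 5.85×10^-9 T.

5.85×10^-9 T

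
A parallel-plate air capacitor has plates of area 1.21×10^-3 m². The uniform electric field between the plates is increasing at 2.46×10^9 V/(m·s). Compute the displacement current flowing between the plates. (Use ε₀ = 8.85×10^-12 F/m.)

The displacement current is ε₀ times dΦ_E/dt = ε₀ A dE/dt = (8.85×10^-12)(1.21×10^-3)(2.46×10^9) = 2.63×10^-5 A.

2.63×10^-5 A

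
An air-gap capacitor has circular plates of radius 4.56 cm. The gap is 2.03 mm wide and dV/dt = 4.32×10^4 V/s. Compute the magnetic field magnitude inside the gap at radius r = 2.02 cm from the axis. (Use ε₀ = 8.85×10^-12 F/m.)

dE/dt = (dV/dt)/d = 2.128×10^7 V/(m·s); I_d = ε₀(πR²)(dE/dt) = (8.85×10^-12)(6.533×10^-3)(2.128×10^7) = 1.230×10^-6 A.
For r < R the Ampère–Maxwell law gives B(2πr) = μ₀ I_d (r²/R²), so B = μ₀ I_d r/(2πR²) = (4π×10^-7)(1.230×10^-6)(0.0202)/(2π·0.0456²) = 2.39×10^-12 T.

2.39×10^-12 T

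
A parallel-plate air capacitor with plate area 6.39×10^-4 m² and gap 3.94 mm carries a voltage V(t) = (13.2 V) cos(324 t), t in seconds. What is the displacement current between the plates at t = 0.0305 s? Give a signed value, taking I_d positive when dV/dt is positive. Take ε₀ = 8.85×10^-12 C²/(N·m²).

dV/dt = (13.2)(324)·−sin(9.882) = 1888 V/s.
I_d = C dV/dt with C = ε₀A/d = (8.85×10^-12)(6.39×10^-4)/(3.94×10^-3) = 1.435×10^-12 F, so I_d = (1.435×10^-12)(1888) = 2.71×10^-9 A.

2.71×10^-9 A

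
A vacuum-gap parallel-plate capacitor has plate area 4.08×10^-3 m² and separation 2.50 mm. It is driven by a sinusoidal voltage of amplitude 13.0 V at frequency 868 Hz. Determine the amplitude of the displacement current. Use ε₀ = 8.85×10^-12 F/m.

1.02×10^-6 A

(dE/dt)_max = V₀ω/d = 2.836×10^7 V/(m·s); ω = 2πf = 5454 rad/s.
I_d,max = ε₀ A (dE/dt)_max = (8.85×10^-12)(4.08×10^-3)(2.836×10^7) = 1.02×10^-6 A.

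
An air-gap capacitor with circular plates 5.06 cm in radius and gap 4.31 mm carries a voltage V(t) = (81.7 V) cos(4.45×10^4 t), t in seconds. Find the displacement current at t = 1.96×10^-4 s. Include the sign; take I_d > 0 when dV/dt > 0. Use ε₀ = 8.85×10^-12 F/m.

dE/dt = (V₀ω/d)·−sin(ωt) with ωt = 8.722 rad: (81.7)(4.45×10^4)(-0.6463)/(4.31×10^-3) = -5.452×10^8 V/(m·s).
I_d = ε₀ A dE/dt = (8.85×10^-12)(8.044×10^-3)(-5.452×10^8) = -3.88×10^-5 A.

-3.88×10^-5 A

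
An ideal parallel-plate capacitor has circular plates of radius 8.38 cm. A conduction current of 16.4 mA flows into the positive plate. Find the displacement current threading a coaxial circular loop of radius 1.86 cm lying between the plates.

No conduction current crosses the gap, so I_d there equals the 0.0164 A in the leads.
Since J_d is uniform, the enclosed fraction is (r/R)² = 0.04926, giving I_d,enc = 8.08×10^-4 A.

8.08×10^-4 A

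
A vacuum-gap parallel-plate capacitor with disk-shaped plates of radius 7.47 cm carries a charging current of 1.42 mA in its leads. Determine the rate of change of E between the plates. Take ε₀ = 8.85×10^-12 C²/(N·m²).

9.15×10^9 V/(m·s)

By continuity, I_d in the gap equals the 1.42 mA flowing in the wire.
Since I_d = ε₀ A dE/dt, dE/dt = I_d/(ε₀A) = (1.42×10^-3)/((8.85×10^-12)(0.01753)) = 9.15×10^9 V/(m·s).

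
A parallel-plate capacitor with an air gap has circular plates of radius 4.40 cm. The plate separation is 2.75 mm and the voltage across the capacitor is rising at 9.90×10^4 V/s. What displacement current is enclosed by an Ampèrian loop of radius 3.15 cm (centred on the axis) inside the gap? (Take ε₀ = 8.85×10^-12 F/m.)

I_d = C dV/dt with C = ε₀πR²/d = 1.957×10^-11 F, so I_d = (1.957×10^-11)(9.90×10^4) = 1.937×10^-6 A.
The field is uniform, so I_d,enc = I_d (r/R)² = (1.937×10^-6)(3.15/4.40)² = 9.93×10^-7 A.

9.93×10^-7 A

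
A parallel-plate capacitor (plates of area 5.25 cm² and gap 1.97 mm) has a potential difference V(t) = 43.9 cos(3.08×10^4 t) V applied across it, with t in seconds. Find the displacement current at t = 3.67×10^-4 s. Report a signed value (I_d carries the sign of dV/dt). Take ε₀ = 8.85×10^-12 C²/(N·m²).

C = ε₀A/d = (8.85×10^-12)(5.25×10^-4)/(1.97×10^-3) = 2.359×10^-12 F. dV/dt = V₀ω·−sin(ωt); at ωt = 11.3036 rad this factor is 0.9529.
I_d = C dV/dt = (2.359×10^-12)(43.9)(3.08×10^4)(0.9529) = 3.04×10^-6 A.

3.04×10^-6 A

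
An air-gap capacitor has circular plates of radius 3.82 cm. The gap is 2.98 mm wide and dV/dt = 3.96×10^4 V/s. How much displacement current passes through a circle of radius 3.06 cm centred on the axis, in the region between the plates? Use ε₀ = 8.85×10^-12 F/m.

dE/dt = (dV/dt)/d = 1.329×10^7 V/(m·s); I_d = ε₀(πR²)(dE/dt) = (8.85×10^-12)(4.584×10^-3)(1.329×10^7) = 5.392×10^-7 A.
Through an area πr² the displacement current is I_d·(πr²/πR²) = I_d (r/R)² = 3.46×10^-7 A.

3.46×10^-7 A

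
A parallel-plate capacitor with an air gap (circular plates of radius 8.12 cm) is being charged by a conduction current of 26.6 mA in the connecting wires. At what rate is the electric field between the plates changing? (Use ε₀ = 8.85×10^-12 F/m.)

The displacement current between the plates equals the conduction current, I_d = 26.6 mA.
Inverting I_d = ε₀ A dE/dt gives dE/dt = 0.0266 / (8.85×10^-12 · 0.02071) = 1.45×10^11 V/(m·s).

1.45×10^11 V/(m·s)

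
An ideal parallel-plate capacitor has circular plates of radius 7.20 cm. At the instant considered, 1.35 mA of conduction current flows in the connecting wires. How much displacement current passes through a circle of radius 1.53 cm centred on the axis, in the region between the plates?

By continuity the displacement current in the gap matches the conduction current: I_d = 1.35×10^-3 A.
The field is uniform, so I_d,enc = I_d (r/R)² = (1.35×10^-3)(1.53/7.20)² = 6.10×10^-5 A.

6.10×10^-5 A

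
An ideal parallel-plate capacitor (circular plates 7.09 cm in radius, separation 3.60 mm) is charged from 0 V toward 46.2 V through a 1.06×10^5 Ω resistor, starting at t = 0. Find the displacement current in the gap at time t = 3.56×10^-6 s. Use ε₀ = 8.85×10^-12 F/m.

With C = ε₀A/d = (8.85×10^-12)(0.01579)/(3.60×10^-3) = 3.882×10^-11 F, the time constant is τ = RC = 4.115×10^-6 s, so t/τ = 0.8651 and e^(−t/τ) = 0.4210.
I_d = I_cond = (V₀/R) e^(−t/τ) = (4.358×10^-4)(0.4210) = 1.83×10^-4 A.

1.83×10^-4 A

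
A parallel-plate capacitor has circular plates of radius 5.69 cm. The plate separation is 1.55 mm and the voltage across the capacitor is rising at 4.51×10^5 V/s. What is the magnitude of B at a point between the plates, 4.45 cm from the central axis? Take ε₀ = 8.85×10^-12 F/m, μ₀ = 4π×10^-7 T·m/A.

7.20×10^-11 T

I_d = C dV/dt with C = ε₀πR²/d = 5.807×10^-11 F, so I_d = (5.807×10^-11)(4.51×10^5) = 2.619×10^-5 A.
For r < R the Ampère–Maxwell law gives B(2πr) = μ₀ I_d (r²/R²), so B = μ₀ I_d r/(2πR²) = (4π×10^-7)(2.619×10^-5)(0.0445)/(2π·0.0569²) = 7.20×10^-11 T.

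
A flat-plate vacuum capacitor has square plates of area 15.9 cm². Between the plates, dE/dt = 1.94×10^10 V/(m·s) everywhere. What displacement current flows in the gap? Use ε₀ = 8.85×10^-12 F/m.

2.73×10^-4 A

I_d = ε₀ A (dE/dt) = (8.85×10^-12)(1.59×10^-3 m²)(1.94×10^10) = 2.73×10^-4 A.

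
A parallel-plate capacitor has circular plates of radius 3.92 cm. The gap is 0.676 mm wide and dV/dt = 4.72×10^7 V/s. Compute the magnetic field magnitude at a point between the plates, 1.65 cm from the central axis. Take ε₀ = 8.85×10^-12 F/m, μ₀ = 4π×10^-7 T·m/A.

6.41×10^-9 T

I_d = C dV/dt with C = ε₀πR²/d = 6.319×10^-11 F, so I_d = (6.319×10^-11)(4.72×10^7) = 2.983×10^-3 A.
∮B·dl = μ₀ I_d,enc with I_d,enc = I_d r²/R² = 5.285×10^-4 A; so B = μ₀ I_d,enc/(2πr) = 6.41×10^-9 T.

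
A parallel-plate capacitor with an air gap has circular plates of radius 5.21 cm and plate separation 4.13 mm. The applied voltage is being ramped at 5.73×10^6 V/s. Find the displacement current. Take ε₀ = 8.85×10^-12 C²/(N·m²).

C = ε₀A/d = (8.85×10^-12)(8.528×10^-3)/(4.13×10^-3) = 1.827×10^-11 F.
I_d = C dV/dt = (1.827×10^-11)(5.73×10^6) = 1.05×10^-4 A.

1.05×10^-4 A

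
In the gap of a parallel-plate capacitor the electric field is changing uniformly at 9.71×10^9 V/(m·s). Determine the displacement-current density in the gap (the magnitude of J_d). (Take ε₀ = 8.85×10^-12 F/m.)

The displacement-current density is ε₀ ∂E/∂t = (8.85×10^-12)(9.71×10^9) = 0.0859 A/m².

0.0859 A/m²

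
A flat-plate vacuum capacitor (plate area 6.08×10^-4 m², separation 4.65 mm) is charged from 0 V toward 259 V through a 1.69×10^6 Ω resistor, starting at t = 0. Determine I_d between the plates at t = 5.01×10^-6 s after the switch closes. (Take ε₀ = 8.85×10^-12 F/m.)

With C = ε₀A/d = (8.85×10^-12)(6.08×10^-4)/(4.65×10^-3) = 1.157×10^-12 F, the time constant is τ = RC = 1.955×10^-6 s, so t/τ = 2.563 and e^(−t/τ) = 0.07707.
I_d = I_cond = (V₀/R) e^(−t/τ) = (1.533×10^-4)(0.07707) = 1.18×10^-5 A.

1.18×10^-5 A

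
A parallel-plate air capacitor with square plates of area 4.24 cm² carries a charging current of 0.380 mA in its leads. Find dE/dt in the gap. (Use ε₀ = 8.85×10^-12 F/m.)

Charge continuity gives I_d = I = 3.80×10^-4 A between the plates.
Inverting I_d = ε₀ A dE/dt gives dE/dt = 3.80×10^-4 / (8.85×10^-12 · 4.24×10^-4) = 1.01×10^11 V/(m·s).

1.01×10^11 V/(m·s)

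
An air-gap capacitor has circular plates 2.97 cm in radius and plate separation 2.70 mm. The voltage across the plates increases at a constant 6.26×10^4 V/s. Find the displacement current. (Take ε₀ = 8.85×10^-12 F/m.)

The field between the plates is E = V/d, so dE/dt = (6.26×10^4)/(2.70×10^-3 m) = 2.319×10^7 V/(m·s).
I_d = ε₀ A (dE/dt) = (8.85×10^-12)(2.771×10^-3)(2.319×10^7) = 5.69×10^-7 A.

5.69×10^-7 A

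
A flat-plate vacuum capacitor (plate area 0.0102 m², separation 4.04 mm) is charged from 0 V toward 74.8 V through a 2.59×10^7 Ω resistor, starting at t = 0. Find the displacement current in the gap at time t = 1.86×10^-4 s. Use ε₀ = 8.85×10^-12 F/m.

2.09×10^-6 A

C = ε₀A/d = (8.85×10^-12)(0.0102)/(4.04×10^-3) = 2.234×10^-11 F and τ = RC = 5.786×10^-4 s. I_d in the gap equals the RC charging current.
I_d(t) = (V₀/R) e^(−t/τ) = 2.888×10^-6 · e^(−0.3215) = 2.09×10^-6 A.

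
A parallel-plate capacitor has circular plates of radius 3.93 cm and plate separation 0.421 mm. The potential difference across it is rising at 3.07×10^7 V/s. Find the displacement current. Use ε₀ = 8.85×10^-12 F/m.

C = ε₀A/d = (8.85×10^-12)(4.852×10^-3)/(4.21×10^-4) = 1.020×10^-10 F.
I_d = C dV/dt = (1.020×10^-10)(3.07×10^7) = 3.13×10^-3 A.

3.13×10^-3 A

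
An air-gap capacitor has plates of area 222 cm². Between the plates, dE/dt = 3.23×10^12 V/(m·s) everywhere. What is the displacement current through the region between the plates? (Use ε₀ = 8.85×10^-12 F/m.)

0.635 A

With a uniform field, Φ_E = EA, so I_d = ε₀ A dE/dt = 0.635 A.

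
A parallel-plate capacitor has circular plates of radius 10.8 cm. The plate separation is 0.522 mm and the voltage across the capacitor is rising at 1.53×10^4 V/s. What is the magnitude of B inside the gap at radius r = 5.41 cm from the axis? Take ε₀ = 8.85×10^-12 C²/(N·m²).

dE/dt = (dV/dt)/d = 2.931×10^7 V/(m·s); I_d = ε₀(πR²)(dE/dt) = (8.85×10^-12)(0.03664)(2.931×10^7) = 9.504×10^-6 A.
An Ampèrian loop of radius r encloses a fraction (r/R)² of I_d. Then B·2πr = μ₀ I_d (r/R)², giving B = μ₀ I_d r/(2πR²) = 8.82×10^-12 T.

8.82×10^-12 T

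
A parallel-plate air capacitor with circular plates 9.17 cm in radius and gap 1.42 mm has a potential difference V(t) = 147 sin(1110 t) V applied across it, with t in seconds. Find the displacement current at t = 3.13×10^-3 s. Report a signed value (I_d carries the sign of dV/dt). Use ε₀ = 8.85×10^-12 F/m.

-2.54×10^-5 A

dV/dt = (147)(1110)·cos(3.4743) = -1.542×10^5 V/s.
I_d = C dV/dt with C = ε₀A/d = (8.85×10^-12)(0.02642)/(1.42×10^-3) = 1.647×10^-10 F, so I_d = (1.647×10^-10)(-1.542×10^5) = -2.54×10^-5 A.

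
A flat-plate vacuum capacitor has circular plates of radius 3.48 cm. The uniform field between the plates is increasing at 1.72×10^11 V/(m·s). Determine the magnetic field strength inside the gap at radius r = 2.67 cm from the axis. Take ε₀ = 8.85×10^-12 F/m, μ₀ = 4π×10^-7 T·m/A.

I_d = ε₀ dΦ_E/dt = ε₀ πR² (dE/dt) = (8.85×10^-12)(3.805×10^-3)(1.72×10^11) = 5.792×10^-3 A through the full plate area.
An Ampèrian loop of radius r encloses a fraction (r/R)² of I_d. Then B·2πr = μ₀ I_d (r/R)², giving B = μ₀ I_d r/(2πR²) = 2.55×10^-8 T.

2.55×10^-8 T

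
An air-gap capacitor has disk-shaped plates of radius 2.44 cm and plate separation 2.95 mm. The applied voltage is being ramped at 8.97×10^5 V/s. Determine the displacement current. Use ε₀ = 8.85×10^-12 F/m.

The displacement current equals the charging current C dV/dt. With C = ε₀A/d = (8.85×10^-12)(1.870×10^-3)/(2.95×10^-3) = 5.610×10^-12 F, I_d = (5.610×10^-12)(8.97×10^5) = 5.03×10^-6 A.

5.03×10^-6 A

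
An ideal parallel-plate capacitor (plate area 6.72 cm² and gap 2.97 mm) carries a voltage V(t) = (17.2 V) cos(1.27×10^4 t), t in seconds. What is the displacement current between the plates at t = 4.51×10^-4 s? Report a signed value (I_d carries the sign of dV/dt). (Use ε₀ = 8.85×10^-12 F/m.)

dE/dt = (V₀ω/d)·−sin(ωt) with ωt = 5.7277 rad: (17.2)(1.27×10^4)(0.5274)/(2.97×10^-3) = 3.879×10^7 V/(m·s).
I_d = ε₀ A dE/dt = (8.85×10^-12)(6.72×10^-4)(3.879×10^7) = 2.31×10^-7 A.

2.31×10^-7 A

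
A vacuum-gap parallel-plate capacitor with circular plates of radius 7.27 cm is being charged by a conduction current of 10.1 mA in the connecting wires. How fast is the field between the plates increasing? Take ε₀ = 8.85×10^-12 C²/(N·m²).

6.87×10^10 V/(m·s)

Charge continuity gives I_d = I = 0.0101 A between the plates.
Since I_d = ε₀ A dE/dt, dE/dt = I_d/(ε₀A) = (0.0101)/((8.85×10^-12)(0.01660)) = 6.87×10^10 V/(m·s).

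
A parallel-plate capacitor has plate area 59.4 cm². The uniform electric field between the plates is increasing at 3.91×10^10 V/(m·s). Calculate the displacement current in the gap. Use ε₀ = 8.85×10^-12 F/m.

2.06×10^-3 A

The displacement current is ε₀ times dΦ_E/dt = ε₀ A dE/dt = (8.85×10^-12)(5.94×10^-3)(3.91×10^10) = 2.06×10^-3 A.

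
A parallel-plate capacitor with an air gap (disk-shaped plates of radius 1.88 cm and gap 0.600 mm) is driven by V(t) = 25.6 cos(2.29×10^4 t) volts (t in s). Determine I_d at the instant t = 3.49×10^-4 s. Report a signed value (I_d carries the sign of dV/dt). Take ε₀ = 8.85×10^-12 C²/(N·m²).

dE/dt = (V₀ω/d)·−sin(ωt) with ωt = 7.9921 rad: (25.6)(2.29×10^4)(-0.9905)/(6.00×10^-4) = -9.678×10^8 V/(m·s).
I_d = ε₀ A dE/dt = (8.85×10^-12)(1.110×10^-3)(-9.678×10^8) = -9.51×10^-6 A.

-9.51×10^-6 A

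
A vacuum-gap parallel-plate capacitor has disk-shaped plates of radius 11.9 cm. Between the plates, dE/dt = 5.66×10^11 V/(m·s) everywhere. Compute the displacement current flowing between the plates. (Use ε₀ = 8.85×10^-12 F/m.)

The displacement current is ε₀ times dΦ_E/dt = ε₀ A dE/dt = (8.85×10^-12)(0.04449)(5.66×10^11) = 0.223 A.

0.223 A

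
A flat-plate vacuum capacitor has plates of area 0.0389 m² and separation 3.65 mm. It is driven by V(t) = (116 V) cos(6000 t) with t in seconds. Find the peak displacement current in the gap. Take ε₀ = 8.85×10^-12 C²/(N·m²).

6.56×10^-5 A

C = ε₀A/d = (8.85×10^-12)(0.0389)/(3.65×10^-3) = 9.432×10^-11 F; ω = 6000 rad/s.
I_d = C dV/dt, so |I_d|_max = C V₀ ω = (9.432×10^-11)(116)(6000) = 6.56×10^-5 A.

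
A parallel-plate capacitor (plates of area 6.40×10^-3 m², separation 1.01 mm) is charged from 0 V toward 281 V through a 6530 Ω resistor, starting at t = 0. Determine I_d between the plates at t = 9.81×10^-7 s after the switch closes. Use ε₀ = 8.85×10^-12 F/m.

With C = ε₀A/d = (8.85×10^-12)(6.40×10^-3)/(1.01×10^-3) = 5.608×10^-11 F, the time constant is τ = RC = 3.662×10^-7 s, so t/τ = 2.679 and e^(−t/τ) = 0.06863.
I_d = I_cond = (V₀/R) e^(−t/τ) = (0.04303)(0.06863) = 2.95×10^-3 A.

2.95×10^-3 A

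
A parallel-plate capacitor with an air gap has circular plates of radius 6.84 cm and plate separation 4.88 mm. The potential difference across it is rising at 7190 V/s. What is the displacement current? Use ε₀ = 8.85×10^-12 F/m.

1.92×10^-7 A

The field between the plates is E = V/d, so dE/dt = (7190)/(4.88×10^-3 m) = 1.473×10^6 V/(m·s).
I_d = ε₀ A (dE/dt) = (8.85×10^-12)(0.01470)(1.473×10^6) = 1.92×10^-7 A.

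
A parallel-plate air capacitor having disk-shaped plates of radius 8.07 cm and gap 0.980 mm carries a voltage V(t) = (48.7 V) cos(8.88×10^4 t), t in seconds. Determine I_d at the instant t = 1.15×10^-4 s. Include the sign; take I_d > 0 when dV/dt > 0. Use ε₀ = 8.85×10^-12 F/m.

5.66×10^-4 A

dE/dt = (V₀ω/d)·−sin(ωt) with ωt = 10.212 rad: (48.7)(8.88×10^4)(0.7084)/(9.80×10^-4) = 3.126×10^9 V/(m·s).
I_d = ε₀ A dE/dt = (8.85×10^-12)(0.02046)(3.126×10^9) = 5.66×10^-4 A.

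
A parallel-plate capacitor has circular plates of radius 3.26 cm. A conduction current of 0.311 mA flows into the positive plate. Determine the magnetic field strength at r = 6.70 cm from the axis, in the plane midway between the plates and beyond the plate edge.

9.28×10^-10 T

No conduction current crosses the gap, so I_d there equals the 3.11×10^-4 A in the leads.
For r ≥ R the full I_d is enclosed: B = μ₀ I_d/(2πr) = (4π×10^-7)(3.11×10^-4)/(2π·0.0670) = 9.28×10^-10 T.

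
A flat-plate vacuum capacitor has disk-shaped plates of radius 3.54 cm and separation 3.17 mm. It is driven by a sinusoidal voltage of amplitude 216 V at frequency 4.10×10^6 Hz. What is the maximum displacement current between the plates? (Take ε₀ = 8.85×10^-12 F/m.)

The displacement current equals the conduction current C dV/dt, which peaks at C V₀ ω.
With C = ε₀A/d = (8.85×10^-12)(3.937×10^-3)/(3.17×10^-3) = 1.099×10^-11 F and ω = 2πf = 2.576×10^7 rad/s, I_d,max = (1.099×10^-11)(216)(2.576×10^7) = 0.0612 A.

0.0612 A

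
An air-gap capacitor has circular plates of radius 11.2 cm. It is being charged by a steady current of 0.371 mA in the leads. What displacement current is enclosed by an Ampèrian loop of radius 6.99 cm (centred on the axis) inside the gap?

By continuity the displacement current in the gap matches the conduction current: I_d = 3.71×10^-4 A.
Through an area πr² the displacement current is I_d·(πr²/πR²) = I_d (r/R)² = 1.45×10^-4 A.

1.45×10^-4 A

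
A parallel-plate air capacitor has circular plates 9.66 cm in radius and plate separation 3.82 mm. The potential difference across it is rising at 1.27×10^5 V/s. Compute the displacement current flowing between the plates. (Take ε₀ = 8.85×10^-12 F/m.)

C = ε₀A/d = (8.85×10^-12)(0.02932)/(3.82×10^-3) = 6.793×10^-11 F.
I_d = C dV/dt = (6.793×10^-11)(1.27×10^5) = 8.63×10^-6 A.

8.63×10^-6 A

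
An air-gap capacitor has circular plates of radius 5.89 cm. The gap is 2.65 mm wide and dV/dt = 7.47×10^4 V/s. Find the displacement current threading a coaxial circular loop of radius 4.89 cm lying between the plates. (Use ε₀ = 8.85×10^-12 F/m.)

1.87×10^-6 A

dE/dt = (dV/dt)/d = 2.819×10^7 V/(m·s); I_d = ε₀(πR²)(dE/dt) = (8.85×10^-12)(0.01090)(2.819×10^7) = 2.719×10^-6 A.
Through an area πr² the displacement current is I_d·(πr²/πR²) = I_d (r/R)² = 1.87×10^-6 A.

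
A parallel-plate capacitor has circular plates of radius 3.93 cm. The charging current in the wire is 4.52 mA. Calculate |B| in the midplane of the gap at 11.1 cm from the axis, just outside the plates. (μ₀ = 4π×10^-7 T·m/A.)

8.14×10^-9 T

Between the plates the displacement current equals the wire current: I_d = 4.52 mA = 4.52×10^-3 A.
With r > R the enclosed displacement current is the full I_d; B = μ₀ I_d / (2πr) = 8.14×10^-9 T.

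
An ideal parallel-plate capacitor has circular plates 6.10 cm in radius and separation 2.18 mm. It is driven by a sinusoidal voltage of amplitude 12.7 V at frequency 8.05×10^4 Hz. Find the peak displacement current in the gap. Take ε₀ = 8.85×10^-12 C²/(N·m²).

(dE/dt)_max = V₀ω/d = 2.947×10^9 V/(m·s); ω = 2πf = 5.058×10^5 rad/s.
I_d,max = ε₀ A (dE/dt)_max = (8.85×10^-12)(0.01169)(2.947×10^9) = 3.05×10^-4 A.

3.05×10^-4 A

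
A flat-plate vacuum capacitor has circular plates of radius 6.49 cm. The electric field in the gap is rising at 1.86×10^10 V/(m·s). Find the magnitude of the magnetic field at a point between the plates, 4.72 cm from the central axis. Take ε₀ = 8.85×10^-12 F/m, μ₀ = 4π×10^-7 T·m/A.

I_d = ε₀ dΦ_E/dt = ε₀ πR² (dE/dt) = (8.85×10^-12)(0.01323)(1.86×10^10) = 2.178×10^-3 A through the full plate area.
∮B·dl = μ₀ I_d,enc with I_d,enc = I_d r²/R² = 1.152×10^-3 A; so B = μ₀ I_d,enc/(2πr) = 4.88×10^-9 T.

4.88×10^-9 T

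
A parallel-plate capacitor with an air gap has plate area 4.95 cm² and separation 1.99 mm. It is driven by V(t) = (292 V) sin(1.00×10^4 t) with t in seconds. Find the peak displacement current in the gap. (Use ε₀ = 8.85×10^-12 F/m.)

(dE/dt)_max = V₀ω/d = 1.467×10^9 V/(m·s); ω = 1.00×10^4 rad/s.
I_d,max = ε₀ A (dE/dt)_max = (8.85×10^-12)(4.95×10^-4)(1.467×10^9) = 6.43×10^-6 A.

6.43×10^-6 A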